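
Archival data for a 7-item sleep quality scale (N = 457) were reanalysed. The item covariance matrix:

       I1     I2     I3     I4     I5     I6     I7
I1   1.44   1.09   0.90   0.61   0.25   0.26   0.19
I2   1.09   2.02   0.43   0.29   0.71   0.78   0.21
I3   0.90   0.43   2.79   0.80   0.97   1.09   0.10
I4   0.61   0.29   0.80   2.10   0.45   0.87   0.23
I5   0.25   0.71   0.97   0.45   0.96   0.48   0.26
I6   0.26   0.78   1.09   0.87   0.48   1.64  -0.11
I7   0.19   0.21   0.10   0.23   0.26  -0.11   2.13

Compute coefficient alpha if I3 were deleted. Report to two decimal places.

coefficient alpha = 0.67

Remaining items: I1, I2, I4, I5, I6, I7 (k = 6).
Σσᵢ² = 1.44 + 2.02 + 2.10 + 0.96 + 1.64 + 2.13 = 10.29
σ²_total = 10.29 + 2 × 6.57 = 23.43
α (item deleted) = (6/5)·(1 − 10.29/23.43) = 0.67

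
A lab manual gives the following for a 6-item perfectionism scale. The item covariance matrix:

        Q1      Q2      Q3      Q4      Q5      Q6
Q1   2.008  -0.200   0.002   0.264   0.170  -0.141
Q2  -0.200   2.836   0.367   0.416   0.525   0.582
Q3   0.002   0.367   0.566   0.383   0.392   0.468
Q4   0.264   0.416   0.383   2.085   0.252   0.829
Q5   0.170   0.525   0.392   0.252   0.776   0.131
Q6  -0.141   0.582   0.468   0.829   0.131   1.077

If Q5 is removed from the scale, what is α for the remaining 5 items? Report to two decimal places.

α = 0.51

Remaining items: Q1, Q2, Q3, Q4, Q6 (k = 5).
sum of item variances = 2.008 + 2.836 + 0.566 + 2.085 + 1.077 = 8.572
total variance = 8.572 + 2 × 2.970 = 14.512
α (item deleted) = (5/4)·(1 − 8.572/14.512) = 0.51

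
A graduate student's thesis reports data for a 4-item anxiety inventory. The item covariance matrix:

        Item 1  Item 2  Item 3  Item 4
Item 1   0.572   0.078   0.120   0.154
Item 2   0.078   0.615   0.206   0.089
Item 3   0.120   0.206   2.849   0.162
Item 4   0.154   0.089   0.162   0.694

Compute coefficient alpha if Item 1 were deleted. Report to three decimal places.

coefficient alpha = 0.270

Remaining items: Item 2, Item 3, Item 4 (k = 3).
ΣVar(i) = 0.615 + 2.849 + 0.694 = 4.158
σ²_total = 4.158 + 2 × 0.457 = 5.072
α (item deleted) = (3/2)·(1 − 4.158/5.072) = 0.270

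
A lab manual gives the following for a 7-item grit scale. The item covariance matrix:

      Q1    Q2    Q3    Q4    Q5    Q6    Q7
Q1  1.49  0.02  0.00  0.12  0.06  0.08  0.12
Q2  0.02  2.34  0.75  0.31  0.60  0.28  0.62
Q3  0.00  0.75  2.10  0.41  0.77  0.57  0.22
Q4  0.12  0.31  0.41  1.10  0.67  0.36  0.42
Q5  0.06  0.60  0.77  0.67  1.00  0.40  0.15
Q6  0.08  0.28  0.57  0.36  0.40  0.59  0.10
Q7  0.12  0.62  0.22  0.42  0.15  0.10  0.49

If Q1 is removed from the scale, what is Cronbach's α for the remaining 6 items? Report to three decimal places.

Remaining items: Q2, Q3, Q4, Q5, Q6, Q7 (k = 6).
ΣVar(i) = 2.34 + 2.10 + 1.10 + 1.00 + 0.59 + 0.49 = 7.62
σ²_T = 7.62 + 2 × 6.63 = 20.88
α (item deleted) = (6/5)·(1 − 7.62/20.88) = 0.762

Cronbach's α = 0.762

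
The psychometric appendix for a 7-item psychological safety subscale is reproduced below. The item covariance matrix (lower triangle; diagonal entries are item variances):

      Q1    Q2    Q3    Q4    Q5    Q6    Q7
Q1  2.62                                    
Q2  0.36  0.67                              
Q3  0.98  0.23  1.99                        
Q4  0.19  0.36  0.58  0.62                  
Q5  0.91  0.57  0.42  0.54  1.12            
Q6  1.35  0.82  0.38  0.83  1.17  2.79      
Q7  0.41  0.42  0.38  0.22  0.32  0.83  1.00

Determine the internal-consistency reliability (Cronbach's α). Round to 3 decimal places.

Σσ²ᵢ = 2.62 + 0.67 + 1.99 + 0.62 + 1.12 + 2.79 + 1.00 = 10.81
Sum of the distinct covariances = 12.27
Var(T) = 10.81 + 2 × 12.27 = 35.35
α = (k/(k−1))·(1 − Σσ²ᵢ/Var(T)) = (7/6)·(1 − 10.81/35.35) = 0.810

α = 0.810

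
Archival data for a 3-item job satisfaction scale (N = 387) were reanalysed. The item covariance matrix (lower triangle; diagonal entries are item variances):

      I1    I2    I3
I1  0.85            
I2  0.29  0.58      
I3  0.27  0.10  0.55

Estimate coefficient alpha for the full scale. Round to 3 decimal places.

sum of item variances = 0.85 + 0.58 + 0.55 = 1.98
Σ_{i<j} σ_ij = 0.66
Var(T) = 1.98 + 2 × 0.66 = 3.30
α = (k/(k−1))·(1 − sum of item variances/Var(T)) = (3/2)·(1 − 1.98/3.30) = 0.600

α = 0.600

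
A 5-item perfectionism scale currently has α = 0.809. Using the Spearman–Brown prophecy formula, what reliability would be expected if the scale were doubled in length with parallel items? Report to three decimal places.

Length factor m = 2
α' = m·α / (1 + (m−1)·α)
   = 2 × 0.809 / (1 + (2 − 1) × 0.809)
   = 1.6180 / 1.8090 = 0.894

predicted reliability = 0.894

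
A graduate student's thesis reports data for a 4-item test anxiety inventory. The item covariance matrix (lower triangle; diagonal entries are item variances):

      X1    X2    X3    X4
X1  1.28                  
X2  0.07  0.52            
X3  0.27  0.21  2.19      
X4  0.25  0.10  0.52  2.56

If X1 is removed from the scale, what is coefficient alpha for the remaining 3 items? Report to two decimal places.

coefficient alpha = 0.36

Remaining items: X2, X3, X4 (k = 3).
sum of item variances = 0.52 + 2.19 + 2.56 = 5.27
Var(T) = 5.27 + 2 × 0.83 = 6.93
α (item deleted) = (3/2)·(1 − 5.27/6.93) = 0.36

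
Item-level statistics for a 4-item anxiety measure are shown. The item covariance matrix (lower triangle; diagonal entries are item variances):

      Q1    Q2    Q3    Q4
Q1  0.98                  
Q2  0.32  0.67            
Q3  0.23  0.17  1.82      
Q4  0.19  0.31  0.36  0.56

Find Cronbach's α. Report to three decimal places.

α = 0.586

sum of item variances = 0.98 + 0.67 + 1.82 + 0.56 = 4.03
Sum of off-diagonal covariances = 1.58
σ²_T = 4.03 + 2 × 1.58 = 7.19
α = (k/(k−1))·(1 − sum of item variances/σ²_T) = (4/3)·(1 − 4.03/7.19) = 0.586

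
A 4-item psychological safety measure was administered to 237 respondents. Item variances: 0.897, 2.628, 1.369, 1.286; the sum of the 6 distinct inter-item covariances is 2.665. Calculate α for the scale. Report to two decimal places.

α = 0.62

Σσᵢ² = 0.897 + 2.628 + 1.369 + 1.286 = 6.180
Sum of distinct covariances = 2.665
σ²_T = Σσᵢ² + 2·Σcov = 6.180 + 2 × 2.665 = 11.510
α = (4/3)·(1 − 6.180/11.510) = 0.62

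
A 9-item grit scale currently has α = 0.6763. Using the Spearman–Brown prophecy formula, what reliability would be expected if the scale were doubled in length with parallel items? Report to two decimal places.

predicted reliability = 0.81

Length factor m = 2
α' = m·α / (1 + (m−1)·α)
   = 2 × 0.6763 / (1 + (2 − 1) × 0.6763)
   = 1.3526 / 1.6763 = 0.81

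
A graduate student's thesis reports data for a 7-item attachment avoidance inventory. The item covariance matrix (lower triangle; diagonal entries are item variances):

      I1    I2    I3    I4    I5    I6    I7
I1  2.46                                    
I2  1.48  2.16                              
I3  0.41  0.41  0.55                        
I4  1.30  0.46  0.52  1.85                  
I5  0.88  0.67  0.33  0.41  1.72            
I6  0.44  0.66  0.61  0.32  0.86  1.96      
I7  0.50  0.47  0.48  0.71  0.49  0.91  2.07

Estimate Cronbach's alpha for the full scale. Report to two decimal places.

α = 0.79

ΣVar(i) = 2.46 + 2.16 + 0.55 + 1.85 + 1.72 + 1.96 + 2.07 = 12.77
Sum of off-diagonal covariances = 13.32
σ²_total = 12.77 + 2 × 13.32 = 39.41
α = (k/(k−1))·(1 − ΣVar(i)/σ²_total) = (7/6)·(1 − 12.77/39.41) = 0.79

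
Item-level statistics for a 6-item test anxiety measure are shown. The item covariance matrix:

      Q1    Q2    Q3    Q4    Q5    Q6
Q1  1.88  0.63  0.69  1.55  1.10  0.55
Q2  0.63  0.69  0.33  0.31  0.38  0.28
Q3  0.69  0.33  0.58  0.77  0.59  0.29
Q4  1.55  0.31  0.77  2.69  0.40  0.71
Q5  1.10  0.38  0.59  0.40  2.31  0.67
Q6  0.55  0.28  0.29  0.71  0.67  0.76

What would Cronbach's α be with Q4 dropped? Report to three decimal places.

α = 0.799

Remaining items: Q1, Q2, Q3, Q5, Q6 (k = 5).
Σσ²ᵢ = 1.88 + 0.69 + 0.58 + 2.31 + 0.76 = 6.22
σ²_total = 6.22 + 2 × 5.51 = 17.24
α (item deleted) = (5/4)·(1 − 6.22/17.24) = 0.799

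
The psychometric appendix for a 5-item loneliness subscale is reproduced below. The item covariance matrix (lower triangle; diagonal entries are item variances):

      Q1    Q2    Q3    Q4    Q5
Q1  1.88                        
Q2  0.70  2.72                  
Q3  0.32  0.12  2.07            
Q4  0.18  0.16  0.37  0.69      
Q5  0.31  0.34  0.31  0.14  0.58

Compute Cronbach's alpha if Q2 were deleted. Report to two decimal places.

α = 0.51

Remaining items: Q1, Q3, Q4, Q5 (k = 4).
Σσ²ᵢ = 1.88 + 2.07 + 0.69 + 0.58 = 5.22
Var(T) = 5.22 + 2 × 1.63 = 8.48
α (item deleted) = (4/3)·(1 − 5.22/8.48) = 0.51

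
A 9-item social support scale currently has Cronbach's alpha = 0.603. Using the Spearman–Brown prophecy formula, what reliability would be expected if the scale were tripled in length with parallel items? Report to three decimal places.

predicted reliability = 0.820

Length factor m = 3
α' = m·α / (1 + (m−1)·α)
   = 3 × 0.603 / (1 + (3 − 1) × 0.603)
   = 1.8090 / 2.2060 = 0.820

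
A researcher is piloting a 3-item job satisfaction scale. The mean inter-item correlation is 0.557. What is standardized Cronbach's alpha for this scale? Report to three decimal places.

Standardized α = k·r̄ / (1 + (k−1)·r̄) = 3 × 0.557 / (1 + 2 × 0.557)
  = 1.6710 / 2.1140 = 0.790

standardized Cronbach's alpha = 0.790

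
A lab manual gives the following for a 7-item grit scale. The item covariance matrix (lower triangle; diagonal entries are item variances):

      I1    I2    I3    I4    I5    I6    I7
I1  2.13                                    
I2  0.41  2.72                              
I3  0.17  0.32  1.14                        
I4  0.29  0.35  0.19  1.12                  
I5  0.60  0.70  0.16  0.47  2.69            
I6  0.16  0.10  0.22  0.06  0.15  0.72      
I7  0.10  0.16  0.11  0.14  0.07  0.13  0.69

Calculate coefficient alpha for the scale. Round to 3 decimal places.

α = 0.554

ΣVar(i) = 2.13 + 2.72 + 1.14 + 1.12 + 2.69 + 0.72 + 0.69 = 11.21
Σ_{i<j} σ_ij = 5.06
Var(T) = 11.21 + 2 × 5.06 = 21.33
α = (k/(k−1))·(1 − ΣVar(i)/Var(T)) = (7/6)·(1 − 11.21/21.33) = 0.554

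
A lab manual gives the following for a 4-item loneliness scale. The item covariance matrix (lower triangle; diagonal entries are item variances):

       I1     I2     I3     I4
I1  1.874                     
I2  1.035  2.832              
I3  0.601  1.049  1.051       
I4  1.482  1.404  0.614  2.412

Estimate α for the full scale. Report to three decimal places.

α = 0.803

sum of item variances = 1.874 + 2.832 + 1.051 + 2.412 = 8.169
Σ_{i<j} σ_ij = 6.185
σ²_total = 8.169 + 2 × 6.185 = 20.539
α = (k/(k−1))·(1 − sum of item variances/σ²_total) = (4/3)·(1 − 8.169/20.539) = 0.803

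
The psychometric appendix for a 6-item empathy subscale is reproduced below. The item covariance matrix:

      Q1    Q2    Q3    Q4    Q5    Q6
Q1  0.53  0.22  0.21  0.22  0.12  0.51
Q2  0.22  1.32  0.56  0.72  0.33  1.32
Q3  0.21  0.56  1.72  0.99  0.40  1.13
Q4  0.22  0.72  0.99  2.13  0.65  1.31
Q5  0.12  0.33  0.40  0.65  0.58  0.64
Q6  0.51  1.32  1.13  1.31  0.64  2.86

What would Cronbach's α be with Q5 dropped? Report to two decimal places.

Remaining items: Q1, Q2, Q3, Q4, Q6 (k = 5).
Σσᵢ² = 0.53 + 1.32 + 1.72 + 2.13 + 2.86 = 8.56
Var(T) = 8.56 + 2 × 7.19 = 22.94
α (item deleted) = (5/4)·(1 − 8.56/22.94) = 0.78

Cronbach's α = 0.78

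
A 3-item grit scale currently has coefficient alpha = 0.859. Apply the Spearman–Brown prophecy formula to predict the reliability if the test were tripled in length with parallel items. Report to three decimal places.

predicted reliability = 0.948

Length factor m = 3
α' = m·α / (1 + (m−1)·α)
   = 3 × 0.859 / (1 + (3 − 1) × 0.859)
   = 2.5770 / 2.7180 = 0.948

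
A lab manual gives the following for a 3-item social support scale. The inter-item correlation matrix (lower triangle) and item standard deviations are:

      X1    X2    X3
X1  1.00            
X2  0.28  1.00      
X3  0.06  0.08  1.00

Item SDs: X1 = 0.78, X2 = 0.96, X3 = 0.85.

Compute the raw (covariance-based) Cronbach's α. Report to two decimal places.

Σσ²ᵢ = 0.78² + 0.96² + 0.85² = 2.2525
Covariances σ_ij = r_ij · s_i · s_j:
  σ(X1,X2) = 0.28 × 0.78 × 0.96 = 0.2097
  σ(X1,X3) = 0.06 × 0.78 × 0.85 = 0.0398
  σ(X2,X3) = 0.08 × 0.96 × 0.85 = 0.0653
σ²_T = Σσ²ᵢ + 2·Σσ_ij = 2.2525 + 2 × 0.3148 = 2.8821
α = (3/2)·(1 − 2.2525/2.8821) = 0.33

α = 0.33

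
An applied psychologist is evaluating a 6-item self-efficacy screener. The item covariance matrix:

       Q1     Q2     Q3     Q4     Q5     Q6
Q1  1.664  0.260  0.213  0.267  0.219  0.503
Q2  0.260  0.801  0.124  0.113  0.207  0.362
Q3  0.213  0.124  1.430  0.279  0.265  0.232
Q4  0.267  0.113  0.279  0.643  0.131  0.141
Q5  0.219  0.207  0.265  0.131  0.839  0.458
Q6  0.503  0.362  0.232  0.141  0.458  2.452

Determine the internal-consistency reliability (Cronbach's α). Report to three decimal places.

α = 0.589

Σσᵢ² = 1.664 + 0.801 + 1.430 + 0.643 + 0.839 + 2.452 = 7.829
Sum of off-diagonal covariances = 3.774
total variance = 7.829 + 2 × 3.774 = 15.377
α = (k/(k−1))·(1 − Σσᵢ²/total variance) = (6/5)·(1 − 7.829/15.377) = 0.589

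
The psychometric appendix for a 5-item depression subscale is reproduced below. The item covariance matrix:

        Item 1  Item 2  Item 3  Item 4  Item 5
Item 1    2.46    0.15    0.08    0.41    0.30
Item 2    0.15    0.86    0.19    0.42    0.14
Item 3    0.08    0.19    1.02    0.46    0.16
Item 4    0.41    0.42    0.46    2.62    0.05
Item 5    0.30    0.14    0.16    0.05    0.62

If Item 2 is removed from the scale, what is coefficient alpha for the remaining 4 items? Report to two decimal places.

Remaining items: Item 1, Item 3, Item 4, Item 5 (k = 4).
ΣVar(i) = 2.46 + 1.02 + 2.62 + 0.62 = 6.72
σ²_total = 6.72 + 2 × 1.46 = 9.64
α (item deleted) = (4/3)·(1 − 6.72/9.64) = 0.40

α = 0.40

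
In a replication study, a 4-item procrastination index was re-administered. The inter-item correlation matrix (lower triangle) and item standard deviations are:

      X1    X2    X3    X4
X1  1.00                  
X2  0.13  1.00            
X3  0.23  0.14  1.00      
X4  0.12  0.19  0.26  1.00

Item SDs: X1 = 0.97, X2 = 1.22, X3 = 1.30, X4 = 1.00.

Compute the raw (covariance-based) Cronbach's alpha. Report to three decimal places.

Σσ²ᵢ = 0.97² + 1.22² + 1.30² + 1.00² = 5.1193
Covariances σ_ij = r_ij · s_i · s_j:
  σ(X1,X2) = 0.13 × 0.97 × 1.22 = 0.1538
  σ(X1,X3) = 0.23 × 0.97 × 1.30 = 0.2900
  σ(X1,X4) = 0.12 × 0.97 × 1.00 = 0.1164
  σ(X2,X3) = 0.14 × 1.22 × 1.30 = 0.2220
  σ(X2,X4) = 0.19 × 1.22 × 1.00 = 0.2318
  σ(X3,X4) = 0.26 × 1.30 × 1.00 = 0.3380
σ²_T = Σσ²ᵢ + 2·Σσ_ij = 5.1193 + 2 × 1.3520 = 7.8233
α = (4/3)·(1 − 5.1193/7.8233) = 0.461

α = 0.461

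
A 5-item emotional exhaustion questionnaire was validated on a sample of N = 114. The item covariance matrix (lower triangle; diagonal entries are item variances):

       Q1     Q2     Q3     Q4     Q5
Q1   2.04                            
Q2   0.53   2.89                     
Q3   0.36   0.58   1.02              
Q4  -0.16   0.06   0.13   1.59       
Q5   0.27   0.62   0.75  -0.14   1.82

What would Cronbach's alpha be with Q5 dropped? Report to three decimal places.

Remaining items: Q1, Q2, Q3, Q4 (k = 4).
Σσᵢ² = 2.04 + 2.89 + 1.02 + 1.59 = 7.54
σ²_total = 7.54 + 2 × 1.50 = 10.54
α (item deleted) = (4/3)·(1 − 7.54/10.54) = 0.380

Cronbach's alpha = 0.380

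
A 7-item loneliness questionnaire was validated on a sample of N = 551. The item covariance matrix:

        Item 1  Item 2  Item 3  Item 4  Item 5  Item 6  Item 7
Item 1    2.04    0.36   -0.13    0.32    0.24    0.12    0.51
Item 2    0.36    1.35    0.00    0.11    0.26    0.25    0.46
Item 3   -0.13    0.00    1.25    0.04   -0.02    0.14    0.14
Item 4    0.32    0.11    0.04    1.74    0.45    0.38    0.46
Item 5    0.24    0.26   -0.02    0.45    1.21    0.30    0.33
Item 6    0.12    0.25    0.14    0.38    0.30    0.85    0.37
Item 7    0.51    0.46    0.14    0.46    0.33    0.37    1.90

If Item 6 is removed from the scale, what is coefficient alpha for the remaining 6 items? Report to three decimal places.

coefficient alpha = 0.512

Remaining items: Item 1, Item 2, Item 3, Item 4, Item 5, Item 7 (k = 6).
Σσ²ᵢ = 2.04 + 1.35 + 1.25 + 1.74 + 1.21 + 1.90 = 9.49
σ²_T = 9.49 + 2 × 3.53 = 16.55
α (item deleted) = (6/5)·(1 − 9.49/16.55) = 0.512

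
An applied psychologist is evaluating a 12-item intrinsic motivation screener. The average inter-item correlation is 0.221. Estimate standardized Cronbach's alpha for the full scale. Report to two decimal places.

α = 0.77

Standardized α = k·r̄ / (1 + (k−1)·r̄) = 12 × 0.221 / (1 + 11 × 0.221)
  = 2.6520 / 3.4310 = 0.77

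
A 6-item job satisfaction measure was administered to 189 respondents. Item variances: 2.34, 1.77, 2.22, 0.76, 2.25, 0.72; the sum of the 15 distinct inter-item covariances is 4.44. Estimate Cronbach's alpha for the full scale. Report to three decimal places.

Σσᵢ² = 2.34 + 1.77 + 2.22 + 0.76 + 2.25 + 0.72 = 10.06
Sum of distinct covariances = 4.44
total variance = Σσᵢ² + 2·Σcov = 10.06 + 2 × 4.44 = 18.94
α = (6/5)·(1 − 10.06/18.94) = 0.563

Cronbach's alpha = 0.563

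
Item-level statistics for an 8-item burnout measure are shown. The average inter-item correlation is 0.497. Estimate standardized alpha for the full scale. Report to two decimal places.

standardized alpha = 0.89

Standardized α = k·r̄ / (1 + (k−1)·r̄) = 8 × 0.497 / (1 + 7 × 0.497)
  = 3.9760 / 4.4790 = 0.89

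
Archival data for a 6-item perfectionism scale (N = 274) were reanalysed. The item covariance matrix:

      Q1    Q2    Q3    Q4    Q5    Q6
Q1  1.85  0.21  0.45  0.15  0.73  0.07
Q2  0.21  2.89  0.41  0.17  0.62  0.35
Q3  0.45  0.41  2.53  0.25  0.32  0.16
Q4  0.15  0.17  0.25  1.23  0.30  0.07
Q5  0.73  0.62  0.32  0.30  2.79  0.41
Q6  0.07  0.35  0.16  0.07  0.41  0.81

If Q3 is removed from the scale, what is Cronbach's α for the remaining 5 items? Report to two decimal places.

Remaining items: Q1, Q2, Q4, Q5, Q6 (k = 5).
ΣVar(i) = 1.85 + 2.89 + 1.23 + 2.79 + 0.81 = 9.57
σ²_T = 9.57 + 2 × 3.08 = 15.73
α (item deleted) = (5/4)·(1 − 9.57/15.73) = 0.49

Cronbach's α = 0.49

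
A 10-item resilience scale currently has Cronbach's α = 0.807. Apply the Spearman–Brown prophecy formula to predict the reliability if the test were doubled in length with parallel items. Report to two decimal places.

Length factor m = 2
α' = m·α / (1 + (m−1)·α)
   = 2 × 0.807 / (1 + (2 − 1) × 0.807)
   = 1.6140 / 1.8070 = 0.89

predicted reliability = 0.89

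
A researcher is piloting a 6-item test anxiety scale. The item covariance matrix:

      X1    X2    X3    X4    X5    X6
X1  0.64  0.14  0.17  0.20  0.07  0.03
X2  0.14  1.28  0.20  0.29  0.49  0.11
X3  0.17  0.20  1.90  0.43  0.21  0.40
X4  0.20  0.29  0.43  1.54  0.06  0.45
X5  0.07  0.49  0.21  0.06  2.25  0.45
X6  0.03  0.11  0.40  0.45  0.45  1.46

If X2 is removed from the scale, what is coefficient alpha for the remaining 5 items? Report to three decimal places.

α = 0.485

Remaining items: X1, X3, X4, X5, X6 (k = 5).
Σσ²ᵢ = 0.64 + 1.90 + 1.54 + 2.25 + 1.46 = 7.79
total variance = 7.79 + 2 × 2.47 = 12.73
α (item deleted) = (5/4)·(1 − 7.79/12.73) = 0.485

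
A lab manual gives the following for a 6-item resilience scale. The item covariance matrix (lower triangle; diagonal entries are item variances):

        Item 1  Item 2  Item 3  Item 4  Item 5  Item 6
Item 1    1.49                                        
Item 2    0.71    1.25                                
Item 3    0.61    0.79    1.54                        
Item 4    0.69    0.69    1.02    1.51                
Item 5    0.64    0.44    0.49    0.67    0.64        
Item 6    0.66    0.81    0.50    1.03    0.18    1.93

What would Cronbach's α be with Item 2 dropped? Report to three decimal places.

Remaining items: Item 1, Item 3, Item 4, Item 5, Item 6 (k = 5).
ΣVar(i) = 1.49 + 1.54 + 1.51 + 0.64 + 1.93 = 7.11
total variance = 7.11 + 2 × 6.49 = 20.09
α (item deleted) = (5/4)·(1 − 7.11/20.09) = 0.808

α = 0.808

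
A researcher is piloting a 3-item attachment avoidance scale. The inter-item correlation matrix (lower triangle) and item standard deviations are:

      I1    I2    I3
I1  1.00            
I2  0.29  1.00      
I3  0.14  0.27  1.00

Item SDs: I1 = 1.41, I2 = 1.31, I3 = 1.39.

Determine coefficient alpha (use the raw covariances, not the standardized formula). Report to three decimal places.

α = 0.474

Σσ²ᵢ = 1.41² + 1.31² + 1.39² = 5.6363
Covariances σ_ij = r_ij · s_i · s_j:
  σ(I1,I2) = 0.29 × 1.41 × 1.31 = 0.5357
  σ(I1,I3) = 0.14 × 1.41 × 1.39 = 0.2744
  σ(I2,I3) = 0.27 × 1.31 × 1.39 = 0.4916
σ²_T = Σσ²ᵢ + 2·Σσ_ij = 5.6363 + 2 × 1.3017 = 8.2397
α = (3/2)·(1 − 5.6363/8.2397) = 0.474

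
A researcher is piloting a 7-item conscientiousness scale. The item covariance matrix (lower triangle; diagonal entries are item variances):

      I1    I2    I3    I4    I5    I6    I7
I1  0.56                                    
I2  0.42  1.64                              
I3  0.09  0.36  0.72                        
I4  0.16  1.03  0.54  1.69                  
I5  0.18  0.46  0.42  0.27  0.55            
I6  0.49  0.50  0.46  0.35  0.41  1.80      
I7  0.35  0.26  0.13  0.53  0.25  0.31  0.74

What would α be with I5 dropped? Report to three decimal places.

α = 0.751

Remaining items: I1, I2, I3, I4, I6, I7 (k = 6).
ΣVar(i) = 0.56 + 1.64 + 0.72 + 1.69 + 1.80 + 0.74 = 7.15
total variance = 7.15 + 2 × 5.98 = 19.11
α (item deleted) = (6/5)·(1 − 7.15/19.11) = 0.751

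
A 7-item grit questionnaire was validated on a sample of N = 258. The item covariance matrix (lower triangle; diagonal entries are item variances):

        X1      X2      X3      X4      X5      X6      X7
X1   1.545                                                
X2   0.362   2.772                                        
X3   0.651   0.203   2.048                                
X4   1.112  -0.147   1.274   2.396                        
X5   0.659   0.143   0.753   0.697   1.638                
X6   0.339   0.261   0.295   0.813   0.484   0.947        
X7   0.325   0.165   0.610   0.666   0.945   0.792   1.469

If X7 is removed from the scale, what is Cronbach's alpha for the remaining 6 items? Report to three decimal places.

Cronbach's alpha = 0.698

Remaining items: X1, X2, X3, X4, X5, X6 (k = 6).
ΣVar(i) = 1.545 + 2.772 + 2.048 + 2.396 + 1.638 + 0.947 = 11.346
Var(T) = 11.346 + 2 × 7.899 = 27.144
α (item deleted) = (6/5)·(1 − 11.346/27.144) = 0.698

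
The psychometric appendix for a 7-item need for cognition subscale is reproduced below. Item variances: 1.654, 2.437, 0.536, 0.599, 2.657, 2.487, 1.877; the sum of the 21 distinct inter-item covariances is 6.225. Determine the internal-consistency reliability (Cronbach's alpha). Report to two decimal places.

Σσ²ᵢ = 1.654 + 2.437 + 0.536 + 0.599 + 2.657 + 2.487 + 1.877 = 12.247
Sum of distinct covariances = 6.225
total variance = Σσ²ᵢ + 2·Σcov = 12.247 + 2 × 6.225 = 24.697
α = (7/6)·(1 − 12.247/24.697) = 0.59

Cronbach's alpha = 0.59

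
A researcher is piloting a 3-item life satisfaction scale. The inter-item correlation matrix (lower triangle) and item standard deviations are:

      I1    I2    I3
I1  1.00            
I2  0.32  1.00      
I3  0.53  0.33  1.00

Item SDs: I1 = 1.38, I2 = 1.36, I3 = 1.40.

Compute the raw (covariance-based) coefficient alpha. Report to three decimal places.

coefficient alpha = 0.661

Σσ²ᵢ = 1.38² + 1.36² + 1.40² = 5.7140
Covariances σ_ij = r_ij · s_i · s_j:
  σ(I1,I2) = 0.32 × 1.38 × 1.36 = 0.6006
  σ(I1,I3) = 0.53 × 1.38 × 1.40 = 1.0240
  σ(I2,I3) = 0.33 × 1.36 × 1.40 = 0.6283
σ²_T = Σσ²ᵢ + 2·Σσ_ij = 5.7140 + 2 × 2.2529 = 10.2198
α = (3/2)·(1 − 5.7140/10.2198) = 0.661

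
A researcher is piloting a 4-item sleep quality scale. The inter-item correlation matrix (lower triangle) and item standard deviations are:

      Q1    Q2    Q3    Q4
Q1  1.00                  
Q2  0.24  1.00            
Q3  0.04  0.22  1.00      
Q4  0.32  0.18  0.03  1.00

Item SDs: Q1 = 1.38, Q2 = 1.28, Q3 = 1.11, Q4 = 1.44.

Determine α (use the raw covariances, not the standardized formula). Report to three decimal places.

Σσ²ᵢ = 1.38² + 1.28² + 1.11² + 1.44² = 6.8485
Covariances σ_ij = r_ij · s_i · s_j:
  σ(Q1,Q2) = 0.24 × 1.38 × 1.28 = 0.4239
  σ(Q1,Q3) = 0.04 × 1.38 × 1.11 = 0.0613
  σ(Q1,Q4) = 0.32 × 1.38 × 1.44 = 0.6359
  σ(Q2,Q3) = 0.22 × 1.28 × 1.11 = 0.3126
  σ(Q2,Q4) = 0.18 × 1.28 × 1.44 = 0.3318
  σ(Q3,Q4) = 0.03 × 1.11 × 1.44 = 0.0480
σ²_T = Σσ²ᵢ + 2·Σσ_ij = 6.8485 + 2 × 1.8135 = 10.4755
α = (4/3)·(1 − 6.8485/10.4755) = 0.462

α = 0.462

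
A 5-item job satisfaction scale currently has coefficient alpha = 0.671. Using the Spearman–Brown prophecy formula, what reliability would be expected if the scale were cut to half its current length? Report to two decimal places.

predicted reliability = 0.50

Length factor m = 1/2
α' = m·α / (1 − (1−m)·α)
   = 1/2 × 0.671 / (1 − (1 − 1/2) × 0.671)
   = 0.3355 / 0.6645 = 0.50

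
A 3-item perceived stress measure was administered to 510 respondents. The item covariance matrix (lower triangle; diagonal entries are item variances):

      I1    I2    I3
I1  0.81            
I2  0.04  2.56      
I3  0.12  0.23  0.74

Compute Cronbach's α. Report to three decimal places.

Cronbach's α = 0.239

Σσ²ᵢ = 0.81 + 2.56 + 0.74 = 4.11
Sum of the distinct covariances = 0.39
σ²_total = 4.11 + 2 × 0.39 = 4.89
α = (k/(k−1))·(1 − Σσ²ᵢ/σ²_total) = (3/2)·(1 − 4.11/4.89) = 0.239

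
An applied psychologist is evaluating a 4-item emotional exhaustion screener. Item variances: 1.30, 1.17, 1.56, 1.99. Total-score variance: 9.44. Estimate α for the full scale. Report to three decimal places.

ΣVar(i) = 1.30 + 1.17 + 1.56 + 1.99 = 6.02
α = (k/(k−1))·(1 − ΣVar(i)/σ²_T) = (4/3)·(1 − 6.02/9.44) = 0.483

α = 0.483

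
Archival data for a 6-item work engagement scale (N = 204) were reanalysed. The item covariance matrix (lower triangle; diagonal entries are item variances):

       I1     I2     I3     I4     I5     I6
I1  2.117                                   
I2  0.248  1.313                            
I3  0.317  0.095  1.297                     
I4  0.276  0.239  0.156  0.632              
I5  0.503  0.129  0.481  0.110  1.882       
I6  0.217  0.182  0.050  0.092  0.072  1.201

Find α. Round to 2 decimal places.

Σσ²ᵢ = 2.117 + 1.313 + 1.297 + 0.632 + 1.882 + 1.201 = 8.442
Sum of the distinct covariances = 3.167
total variance = 8.442 + 2 × 3.167 = 14.776
α = (k/(k−1))·(1 − Σσ²ᵢ/total variance) = (6/5)·(1 − 8.442/14.776) = 0.51

α = 0.51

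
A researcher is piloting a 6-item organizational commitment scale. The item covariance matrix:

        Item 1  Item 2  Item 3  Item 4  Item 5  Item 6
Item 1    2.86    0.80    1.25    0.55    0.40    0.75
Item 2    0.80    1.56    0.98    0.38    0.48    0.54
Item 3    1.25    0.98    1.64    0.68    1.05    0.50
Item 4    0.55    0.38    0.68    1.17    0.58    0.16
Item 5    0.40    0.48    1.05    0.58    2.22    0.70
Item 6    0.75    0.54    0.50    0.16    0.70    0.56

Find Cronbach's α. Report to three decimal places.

Cronbach's α = 0.794

Σσ²ᵢ = 2.86 + 1.56 + 1.64 + 1.17 + 2.22 + 0.56 = 10.01
Sum of the distinct covariances = 9.80
σ²_total = 10.01 + 2 × 9.80 = 29.61
α = (k/(k−1))·(1 − Σσ²ᵢ/σ²_total) = (6/5)·(1 − 10.01/29.61) = 0.794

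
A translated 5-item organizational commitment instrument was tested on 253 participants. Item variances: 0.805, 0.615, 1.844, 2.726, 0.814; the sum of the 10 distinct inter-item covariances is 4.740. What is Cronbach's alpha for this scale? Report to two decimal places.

Σσ²ᵢ = 0.805 + 0.615 + 1.844 + 2.726 + 0.814 = 6.804
Sum of distinct covariances = 4.740
σ²_T = Σσ²ᵢ + 2·Σcov = 6.804 + 2 × 4.740 = 16.284
α = (5/4)·(1 − 6.804/16.284) = 0.73

Cronbach's alpha = 0.73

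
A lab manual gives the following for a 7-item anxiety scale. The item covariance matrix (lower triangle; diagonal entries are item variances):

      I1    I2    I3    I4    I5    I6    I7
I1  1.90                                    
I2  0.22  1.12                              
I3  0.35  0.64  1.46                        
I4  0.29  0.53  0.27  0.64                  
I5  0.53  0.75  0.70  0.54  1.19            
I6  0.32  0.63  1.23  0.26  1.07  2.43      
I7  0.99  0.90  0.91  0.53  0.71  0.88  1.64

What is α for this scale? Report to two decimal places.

Σσᵢ² = 1.90 + 1.12 + 1.46 + 0.64 + 1.19 + 2.43 + 1.64 = 10.38
Σ_{i<j} σ_ij = 13.25
σ²_total = 10.38 + 2 × 13.25 = 36.88
α = (k/(k−1))·(1 − Σσᵢ²/σ²_total) = (7/6)·(1 − 10.38/36.88) = 0.84

α = 0.84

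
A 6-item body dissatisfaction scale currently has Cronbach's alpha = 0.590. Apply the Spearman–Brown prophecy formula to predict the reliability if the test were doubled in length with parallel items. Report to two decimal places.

predicted reliability = 0.74

Length factor m = 2
α' = m·α / (1 + (m−1)·α)
   = 2 × 0.590 / (1 + (2 − 1) × 0.590)
   = 1.1800 / 1.5900 = 0.74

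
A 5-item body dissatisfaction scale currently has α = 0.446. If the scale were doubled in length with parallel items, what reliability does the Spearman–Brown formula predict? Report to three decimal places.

predicted reliability = 0.617

Length factor m = 2
α' = m·α / (1 + (m−1)·α)
   = 2 × 0.446 / (1 + (2 − 1) × 0.446)
   = 0.8920 / 1.4460 = 0.617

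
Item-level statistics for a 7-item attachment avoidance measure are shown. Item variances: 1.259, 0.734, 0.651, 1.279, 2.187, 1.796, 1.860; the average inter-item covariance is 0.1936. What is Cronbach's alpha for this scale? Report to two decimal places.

α = 0.53

Σσ²ᵢ = 1.259 + 0.734 + 0.651 + 1.279 + 2.187 + 1.796 + 1.860 = 9.766
Sum of the 21 distinct covariances = 21 × 0.1936 = 4.0656
Var(T) = Σσ²ᵢ + 2·Σcov = 9.766 + 2 × 4.0656 = 17.8972
α = (7/6)·(1 − 9.766/17.8972) = 0.53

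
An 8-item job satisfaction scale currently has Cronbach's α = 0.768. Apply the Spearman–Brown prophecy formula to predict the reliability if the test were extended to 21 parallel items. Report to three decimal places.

predicted reliability = 0.897

Length factor m = 21/8 = 2.6250
α' = m·α / (1 + (m−1)·α)
   = 21/8 × 0.768 / (1 + (21/8 − 1) × 0.768)
   = 2.0160 / 2.2480 = 0.897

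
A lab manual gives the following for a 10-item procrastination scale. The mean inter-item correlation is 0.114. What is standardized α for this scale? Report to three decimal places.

Standardized α = k·r̄ / (1 + (k−1)·r̄) = 10 × 0.114 / (1 + 9 × 0.114)
  = 1.1400 / 2.0260 = 0.563

α = 0.563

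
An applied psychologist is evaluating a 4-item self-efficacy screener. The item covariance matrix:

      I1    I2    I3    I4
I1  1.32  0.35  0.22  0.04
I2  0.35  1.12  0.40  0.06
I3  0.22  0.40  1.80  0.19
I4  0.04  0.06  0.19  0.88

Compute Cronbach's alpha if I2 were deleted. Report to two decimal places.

Remaining items: I1, I3, I4 (k = 3).
ΣVar(i) = 1.32 + 1.80 + 0.88 = 4.00
σ²_total = 4.00 + 2 × 0.45 = 4.90
α (item deleted) = (3/2)·(1 − 4.00/4.90) = 0.28

α = 0.28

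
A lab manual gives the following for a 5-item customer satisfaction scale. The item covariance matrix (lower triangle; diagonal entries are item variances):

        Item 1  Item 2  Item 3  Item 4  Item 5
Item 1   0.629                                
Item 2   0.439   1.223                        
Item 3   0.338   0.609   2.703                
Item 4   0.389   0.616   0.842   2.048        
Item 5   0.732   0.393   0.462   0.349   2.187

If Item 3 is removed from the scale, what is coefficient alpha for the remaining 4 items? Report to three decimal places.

coefficient alpha = 0.653

Remaining items: Item 1, Item 2, Item 4, Item 5 (k = 4).
sum of item variances = 0.629 + 1.223 + 2.048 + 2.187 = 6.087
σ²_total = 6.087 + 2 × 2.918 = 11.923
α (item deleted) = (4/3)·(1 − 6.087/11.923) = 0.653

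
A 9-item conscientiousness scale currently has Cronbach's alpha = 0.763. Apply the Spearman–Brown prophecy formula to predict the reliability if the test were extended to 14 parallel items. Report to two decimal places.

predicted reliability = 0.83

Length factor m = 14/9 = 1.5556
α' = m·α / (1 + (m−1)·α)
   = 14/9 × 0.763 / (1 + (14/9 − 1) × 0.763)
   = 1.1869 / 1.4239 = 0.83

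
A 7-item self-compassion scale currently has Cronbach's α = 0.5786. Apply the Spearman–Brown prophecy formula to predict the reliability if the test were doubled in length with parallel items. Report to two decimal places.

Length factor m = 2
α' = m·α / (1 + (m−1)·α)
   = 2 × 0.5786 / (1 + (2 − 1) × 0.5786)
   = 1.1572 / 1.5786 = 0.73

predicted reliability = 0.73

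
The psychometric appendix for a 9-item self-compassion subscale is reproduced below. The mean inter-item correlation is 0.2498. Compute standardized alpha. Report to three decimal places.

Standardized α = k·r̄ / (1 + (k−1)·r̄) = 9 × 0.2498 / (1 + 8 × 0.2498)
  = 2.2482 / 2.9984 = 0.750

standardized alpha = 0.750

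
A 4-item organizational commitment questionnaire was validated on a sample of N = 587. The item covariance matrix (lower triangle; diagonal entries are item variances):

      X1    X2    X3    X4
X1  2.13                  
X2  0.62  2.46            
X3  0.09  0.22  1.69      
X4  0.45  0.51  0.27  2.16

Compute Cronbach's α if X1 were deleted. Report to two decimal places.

Remaining items: X2, X3, X4 (k = 3).
Σσᵢ² = 2.46 + 1.69 + 2.16 = 6.31
σ²_total = 6.31 + 2 × 1.00 = 8.31
α (item deleted) = (3/2)·(1 − 6.31/8.31) = 0.36

α = 0.36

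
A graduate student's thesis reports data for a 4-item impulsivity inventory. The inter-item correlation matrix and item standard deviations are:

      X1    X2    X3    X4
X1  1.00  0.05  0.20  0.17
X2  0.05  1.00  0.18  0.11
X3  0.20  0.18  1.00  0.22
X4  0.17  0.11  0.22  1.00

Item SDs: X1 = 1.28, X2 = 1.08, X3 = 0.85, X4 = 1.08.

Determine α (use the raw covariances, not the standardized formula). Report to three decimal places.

Σσ²ᵢ = 1.28² + 1.08² + 0.85² + 1.08² = 4.6937
Covariances σ_ij = r_ij · s_i · s_j:
  σ(X1,X2) = 0.05 × 1.28 × 1.08 = 0.0691
  σ(X1,X3) = 0.20 × 1.28 × 0.85 = 0.2176
  σ(X1,X4) = 0.17 × 1.28 × 1.08 = 0.2350
  σ(X2,X3) = 0.18 × 1.08 × 0.85 = 0.1652
  σ(X2,X4) = 0.11 × 1.08 × 1.08 = 0.1283
  σ(X3,X4) = 0.22 × 0.85 × 1.08 = 0.2020
σ²_T = Σσ²ᵢ + 2·Σσ_ij = 4.6937 + 2 × 1.0172 = 6.7281
α = (4/3)·(1 − 4.6937/6.7281) = 0.403

α = 0.403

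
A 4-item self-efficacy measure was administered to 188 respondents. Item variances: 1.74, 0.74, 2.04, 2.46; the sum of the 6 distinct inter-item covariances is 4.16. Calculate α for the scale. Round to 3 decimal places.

α = 0.725

ΣVar(i) = 1.74 + 0.74 + 2.04 + 2.46 = 6.98
Sum of distinct covariances = 4.16
total variance = ΣVar(i) + 2·Σcov = 6.98 + 2 × 4.16 = 15.30
α = (4/3)·(1 − 6.98/15.30) = 0.725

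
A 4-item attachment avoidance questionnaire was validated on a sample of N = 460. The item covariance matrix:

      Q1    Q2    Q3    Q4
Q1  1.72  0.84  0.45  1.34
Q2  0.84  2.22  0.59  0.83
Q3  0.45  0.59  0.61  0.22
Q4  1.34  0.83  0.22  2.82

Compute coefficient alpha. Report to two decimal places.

Σσ²ᵢ = 1.72 + 2.22 + 0.61 + 2.82 = 7.37
Σ_{i<j} σ_ij = 4.27
Var(T) = 7.37 + 2 × 4.27 = 15.91
α = (k/(k−1))·(1 − Σσ²ᵢ/Var(T)) = (4/3)·(1 − 7.37/15.91) = 0.72

coefficient alpha = 0.72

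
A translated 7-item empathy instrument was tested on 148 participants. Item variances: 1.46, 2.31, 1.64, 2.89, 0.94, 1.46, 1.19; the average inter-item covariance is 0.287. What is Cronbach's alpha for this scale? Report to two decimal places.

α = 0.59

Σσᵢ² = 1.46 + 2.31 + 1.64 + 2.89 + 0.94 + 1.46 + 1.19 = 11.89
Sum of the 21 distinct covariances = 21 × 0.287 = 6.027
σ²_total = Σσᵢ² + 2·Σcov = 11.89 + 2 × 6.027 = 23.944
α = (7/6)·(1 − 11.89/23.944) = 0.59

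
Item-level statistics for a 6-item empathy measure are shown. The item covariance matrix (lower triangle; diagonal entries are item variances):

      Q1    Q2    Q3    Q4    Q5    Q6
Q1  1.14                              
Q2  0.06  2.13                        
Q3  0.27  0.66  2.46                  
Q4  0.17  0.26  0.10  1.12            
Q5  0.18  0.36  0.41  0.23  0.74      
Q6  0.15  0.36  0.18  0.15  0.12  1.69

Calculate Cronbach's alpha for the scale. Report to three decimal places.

α = 0.529

sum of item variances = 1.14 + 2.13 + 2.46 + 1.12 + 0.74 + 1.69 = 9.28
Sum of off-diagonal covariances = 3.66
total variance = 9.28 + 2 × 3.66 = 16.60
α = (k/(k−1))·(1 − sum of item variances/total variance) = (6/5)·(1 − 9.28/16.60) = 0.529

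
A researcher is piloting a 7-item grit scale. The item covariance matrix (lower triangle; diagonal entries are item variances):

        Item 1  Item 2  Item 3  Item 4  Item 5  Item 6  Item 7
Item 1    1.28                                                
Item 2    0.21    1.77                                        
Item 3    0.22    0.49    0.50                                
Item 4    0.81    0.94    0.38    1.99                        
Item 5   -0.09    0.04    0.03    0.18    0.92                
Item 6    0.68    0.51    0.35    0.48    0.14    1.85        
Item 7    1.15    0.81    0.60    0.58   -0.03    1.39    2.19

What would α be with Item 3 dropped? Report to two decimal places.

Remaining items: Item 1, Item 2, Item 4, Item 5, Item 6, Item 7 (k = 6).
Σσ²ᵢ = 1.28 + 1.77 + 1.99 + 0.92 + 1.85 + 2.19 = 10.00
σ²_total = 10.00 + 2 × 7.80 = 25.60
α (item deleted) = (6/5)·(1 − 10.00/25.60) = 0.73

α = 0.73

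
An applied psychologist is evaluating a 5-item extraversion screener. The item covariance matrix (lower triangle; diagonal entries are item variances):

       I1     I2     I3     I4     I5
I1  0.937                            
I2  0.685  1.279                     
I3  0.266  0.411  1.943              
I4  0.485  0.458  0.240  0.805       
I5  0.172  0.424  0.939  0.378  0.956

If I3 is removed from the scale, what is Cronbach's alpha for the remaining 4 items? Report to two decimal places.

Remaining items: I1, I2, I4, I5 (k = 4).
sum of item variances = 0.937 + 1.279 + 0.805 + 0.956 = 3.977
σ²_total = 3.977 + 2 × 2.602 = 9.181
α (item deleted) = (4/3)·(1 − 3.977/9.181) = 0.76

α = 0.76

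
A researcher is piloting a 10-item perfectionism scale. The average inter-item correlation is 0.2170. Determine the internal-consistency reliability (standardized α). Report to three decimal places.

standardized α = 0.735

Standardized α = k·r̄ / (1 + (k−1)·r̄) = 10 × 0.2170 / (1 + 9 × 0.2170)
  = 2.1700 / 2.9530 = 0.735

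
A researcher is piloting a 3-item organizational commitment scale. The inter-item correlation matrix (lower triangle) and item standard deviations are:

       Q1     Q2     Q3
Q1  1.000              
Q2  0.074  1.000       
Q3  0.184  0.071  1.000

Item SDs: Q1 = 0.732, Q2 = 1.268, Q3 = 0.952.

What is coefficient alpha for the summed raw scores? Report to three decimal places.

α = 0.235

Σσ²ᵢ = 0.732² + 1.268² + 0.952² = 3.0500
Covariances σ_ij = r_ij · s_i · s_j:
  σ(Q1,Q2) = 0.074 × 0.732 × 1.268 = 0.0687
  σ(Q1,Q3) = 0.184 × 0.732 × 0.952 = 0.1282
  σ(Q2,Q3) = 0.071 × 1.268 × 0.952 = 0.0857
σ²_T = Σσ²ᵢ + 2·Σσ_ij = 3.0500 + 2 × 0.2826 = 3.6152
α = (3/2)·(1 − 3.0500/3.6152) = 0.235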